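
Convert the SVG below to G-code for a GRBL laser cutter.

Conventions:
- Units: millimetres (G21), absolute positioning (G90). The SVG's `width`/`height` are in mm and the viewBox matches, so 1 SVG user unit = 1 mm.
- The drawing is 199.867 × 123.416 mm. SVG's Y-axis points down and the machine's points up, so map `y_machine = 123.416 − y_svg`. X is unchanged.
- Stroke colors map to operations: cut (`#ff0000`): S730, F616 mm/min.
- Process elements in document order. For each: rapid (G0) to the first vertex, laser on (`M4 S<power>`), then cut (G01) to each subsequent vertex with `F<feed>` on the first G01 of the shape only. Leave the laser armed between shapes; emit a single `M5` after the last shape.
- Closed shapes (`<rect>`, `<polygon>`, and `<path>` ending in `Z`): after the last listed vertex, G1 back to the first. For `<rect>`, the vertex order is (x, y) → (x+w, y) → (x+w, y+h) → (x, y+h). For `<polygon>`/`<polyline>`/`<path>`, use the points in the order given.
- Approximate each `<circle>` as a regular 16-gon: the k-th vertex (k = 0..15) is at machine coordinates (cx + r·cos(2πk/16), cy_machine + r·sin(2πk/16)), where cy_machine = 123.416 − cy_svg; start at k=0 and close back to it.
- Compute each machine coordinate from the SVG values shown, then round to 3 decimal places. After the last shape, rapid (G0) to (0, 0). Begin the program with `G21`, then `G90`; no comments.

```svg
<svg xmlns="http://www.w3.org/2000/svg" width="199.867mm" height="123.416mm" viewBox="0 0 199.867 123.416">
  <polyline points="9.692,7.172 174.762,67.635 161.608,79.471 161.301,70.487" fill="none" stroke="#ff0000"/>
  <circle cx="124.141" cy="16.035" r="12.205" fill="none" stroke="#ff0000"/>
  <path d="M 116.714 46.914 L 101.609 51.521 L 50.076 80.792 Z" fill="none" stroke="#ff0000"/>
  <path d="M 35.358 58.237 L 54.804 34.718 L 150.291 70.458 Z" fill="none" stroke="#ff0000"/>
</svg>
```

G21
G90
G0 X9.692 Y116.244
M4 S730
G01 X174.762 Y55.781 F616
G01 X161.608 Y43.945
G01 X161.301 Y52.929
G0 X136.346 Y107.381
M4 S730
G01 X135.417 Y112.052 F616
G01 X132.771 Y116.011
G01 X128.812 Y118.657
G01 X124.141 Y119.586
G01 X119.470 Y118.657
G01 X115.511 Y116.011
G01 X112.865 Y112.052
G01 X111.936 Y107.381
G01 X112.865 Y102.710
G01 X115.511 Y98.751
G01 X119.470 Y96.105
G01 X124.141 Y95.176
G01 X128.812 Y96.105
G01 X132.771 Y98.751
G01 X135.417 Y102.710
G01 X136.346 Y107.381
G0 X116.714 Y76.502
M4 S730
G01 X101.609 Y71.895 F616
G01 X50.076 Y42.624
G01 X116.714 Y76.502
G0 X35.358 Y65.179
M4 S730
G01 X54.804 Y88.698 F616
G01 X150.291 Y52.958
G01 X35.358 Y65.179
M5
G0 X0.000 Y0.000

Since the viewBox matches the mm dimensions, user units are millimetres directly. The only transform is the Y-flip y_m = 123.416 − y_svg.

Shape 1 is a open polyline drawn with `<polyline>`. Its stroke #ff0000 means cut at S730, F616. After flipping Y the toolpath is (9.692,116.244) → (174.762,55.781) → (161.608,43.945) → (161.301,52.929).

Shape 2 is a circle drawn with `<circle>`. Its stroke #ff0000 means cut at S730, F616. After flipping Y the toolpath is (136.346,107.381) → (135.417,112.052) → (132.771,116.011) → (128.812,118.657) → (124.141,119.586) → (119.470,118.657) → (115.511,116.011) → (112.865,112.052) → (111.936,107.381) → (112.865,102.710) → (115.511,98.751) → (119.470,96.105) → (124.141,95.176) → (128.812,96.105) → (132.771,98.751) → (135.417,102.710) → (136.346,107.381), returning to the start.

Shape 3 is a closed polygon drawn with `<path>`. Its stroke #ff0000 means cut at S730, F616. After flipping Y the toolpath is (116.714,76.502) → (101.609,71.895) → (50.076,42.624) → (116.714,76.502), returning to the start.

Shape 4 is a closed polygon drawn with `<path>`. Its stroke #ff0000 means cut at S730, F616. After flipping Y the toolpath is (35.358,65.179) → (54.804,88.698) → (150.291,52.958) → (35.358,65.179), returning to the start.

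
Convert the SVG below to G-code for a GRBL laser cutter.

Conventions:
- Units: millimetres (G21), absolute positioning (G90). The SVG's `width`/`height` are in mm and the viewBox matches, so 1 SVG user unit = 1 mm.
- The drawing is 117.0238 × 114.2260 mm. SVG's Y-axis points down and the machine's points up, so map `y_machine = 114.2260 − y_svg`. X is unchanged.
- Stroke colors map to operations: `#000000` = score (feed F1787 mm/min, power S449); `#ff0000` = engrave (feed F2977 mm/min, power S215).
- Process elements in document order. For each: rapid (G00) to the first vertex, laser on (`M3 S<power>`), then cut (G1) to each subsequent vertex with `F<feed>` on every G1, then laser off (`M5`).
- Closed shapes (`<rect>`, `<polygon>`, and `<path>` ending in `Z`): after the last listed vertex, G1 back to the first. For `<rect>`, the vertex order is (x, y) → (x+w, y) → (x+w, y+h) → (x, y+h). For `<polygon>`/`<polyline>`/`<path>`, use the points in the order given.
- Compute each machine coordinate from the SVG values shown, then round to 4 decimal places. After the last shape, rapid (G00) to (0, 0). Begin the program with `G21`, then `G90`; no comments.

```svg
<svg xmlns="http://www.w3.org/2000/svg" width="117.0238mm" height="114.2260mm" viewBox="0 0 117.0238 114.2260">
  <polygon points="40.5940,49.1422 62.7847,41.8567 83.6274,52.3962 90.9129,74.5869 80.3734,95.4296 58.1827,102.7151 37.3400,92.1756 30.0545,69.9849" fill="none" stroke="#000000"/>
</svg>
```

G21
G90
G00 X40.5940 Y65.0838
M3 S449
G1 X62.7847 Y72.3693 F1787
G1 X83.6274 Y61.8298 F1787
G1 X90.9129 Y39.6391 F1787
G1 X80.3734 Y18.7964 F1787
G1 X58.1827 Y11.5109 F1787
G1 X37.3400 Y22.0504 F1787
G1 X30.0545 Y44.2411 F1787
G1 X40.5940 Y65.0838 F1787
M5
G00 X0.0000 Y0.0000

Since the viewBox matches the mm dimensions, user units are millimetres directly. The only transform is the Y-flip y_m = 114.2260 − y_svg.

Shape 1 is a regular polygon drawn with `<polygon>`. Its stroke #000000 means score at S449, F1787. After flipping Y the toolpath is (40.5940,65.0838) → (62.7847,72.3693) → (83.6274,61.8298) → (90.9129,39.6391) → (80.3734,18.7964) → (58.1827,11.5109) → (37.3400,22.0504) → (30.0545,44.2411) → (40.5940,65.0838), returning to the start.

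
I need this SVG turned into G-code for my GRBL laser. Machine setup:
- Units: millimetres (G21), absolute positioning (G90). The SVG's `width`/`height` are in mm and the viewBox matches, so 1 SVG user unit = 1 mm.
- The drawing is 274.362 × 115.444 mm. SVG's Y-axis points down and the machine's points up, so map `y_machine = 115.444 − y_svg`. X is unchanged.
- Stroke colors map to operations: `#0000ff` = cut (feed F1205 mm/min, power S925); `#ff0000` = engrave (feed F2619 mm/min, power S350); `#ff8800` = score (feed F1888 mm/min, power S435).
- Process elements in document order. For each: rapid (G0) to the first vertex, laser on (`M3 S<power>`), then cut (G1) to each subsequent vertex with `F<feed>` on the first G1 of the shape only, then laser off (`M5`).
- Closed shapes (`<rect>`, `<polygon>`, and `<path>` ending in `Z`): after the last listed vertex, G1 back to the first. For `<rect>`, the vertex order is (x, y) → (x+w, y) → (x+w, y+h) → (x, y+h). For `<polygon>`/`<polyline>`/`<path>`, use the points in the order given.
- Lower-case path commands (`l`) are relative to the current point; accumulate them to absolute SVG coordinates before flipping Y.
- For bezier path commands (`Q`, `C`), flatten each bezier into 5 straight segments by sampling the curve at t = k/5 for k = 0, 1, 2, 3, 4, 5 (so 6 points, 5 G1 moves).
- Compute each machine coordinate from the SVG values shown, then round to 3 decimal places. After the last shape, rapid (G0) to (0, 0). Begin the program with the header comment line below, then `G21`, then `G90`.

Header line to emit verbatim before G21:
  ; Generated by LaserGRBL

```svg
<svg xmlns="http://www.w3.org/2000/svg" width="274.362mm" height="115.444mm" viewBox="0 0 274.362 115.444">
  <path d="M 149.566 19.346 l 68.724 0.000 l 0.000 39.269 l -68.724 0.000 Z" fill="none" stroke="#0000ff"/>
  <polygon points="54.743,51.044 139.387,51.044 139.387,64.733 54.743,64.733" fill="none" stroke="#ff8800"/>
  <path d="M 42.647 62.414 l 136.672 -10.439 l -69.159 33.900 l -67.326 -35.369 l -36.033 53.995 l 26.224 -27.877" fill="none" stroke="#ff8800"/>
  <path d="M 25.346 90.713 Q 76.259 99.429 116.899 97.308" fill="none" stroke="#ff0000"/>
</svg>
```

; Generated by LaserGRBL
G21
G90
G0 X149.566 Y96.098
M3 S925
G1 X218.290 Y96.098 F1205
G1 X218.290 Y56.829
G1 X149.566 Y56.829
G1 X149.566 Y96.098
M5
G0 X54.743 Y64.400
M3 S435
G1 X139.387 Y64.400 F1888
G1 X139.387 Y50.711
G1 X54.743 Y50.711
G1 X54.743 Y64.400
M5
G0 X42.647 Y53.030
M3 S435
G1 X179.319 Y63.469 F1888
G1 X110.160 Y29.569
G1 X42.834 Y64.938
G1 X6.801 Y10.943
G1 X33.025 Y38.820
M5
G0 X25.346 Y24.731
M3 S350
G1 X45.300 Y21.678 F2619
G1 X64.433 Y19.492
G1 X82.743 Y18.173
G1 X100.232 Y17.721
G1 X116.899 Y18.136
M5
G0 X0.000 Y0.000

viewBox `0 0 274.362 115.444` with mm width/height → 1 unit = 1 mm. Flip: y_m = 115.444 − y_svg.

**Shape 1** — `<path>` rectangle, stroke `#0000ff` → cut (S925, F1205). Machine vertices: (149.566,96.098) → (218.290,96.098) → (218.290,56.829) → (149.566,56.829) → (149.566,96.098). Closed: final G1 returns to the first vertex.

**Shape 2** — `<polygon>` rectangle, stroke `#ff8800` → score (S435, F1888). Machine vertices: (54.743,64.400) → (139.387,64.400) → (139.387,50.711) → (54.743,50.711) → (54.743,64.400). Closed: final G1 returns to the first vertex.

**Shape 3** — `<path>` open polyline, stroke `#ff8800` → score (S435, F1888). Machine vertices: (42.647,53.030) → (179.319,63.469) → (110.160,29.569) → (42.834,64.938) → (6.801,10.943) → (33.025,38.820). Open path.

**Shape 4** — `<path>` quadratic bezier, stroke `#ff0000` → engrave (S350, F2619). Control points (SVG): P0=(25.346,90.713), P1=(76.259,99.429), P2=(116.899,97.308); sampled at t=k/5. Machine vertices: (25.346,24.731) → (45.300,21.678) → (64.433,19.492) → (82.743,18.173) → (100.232,17.721) → (116.899,18.136). Open path.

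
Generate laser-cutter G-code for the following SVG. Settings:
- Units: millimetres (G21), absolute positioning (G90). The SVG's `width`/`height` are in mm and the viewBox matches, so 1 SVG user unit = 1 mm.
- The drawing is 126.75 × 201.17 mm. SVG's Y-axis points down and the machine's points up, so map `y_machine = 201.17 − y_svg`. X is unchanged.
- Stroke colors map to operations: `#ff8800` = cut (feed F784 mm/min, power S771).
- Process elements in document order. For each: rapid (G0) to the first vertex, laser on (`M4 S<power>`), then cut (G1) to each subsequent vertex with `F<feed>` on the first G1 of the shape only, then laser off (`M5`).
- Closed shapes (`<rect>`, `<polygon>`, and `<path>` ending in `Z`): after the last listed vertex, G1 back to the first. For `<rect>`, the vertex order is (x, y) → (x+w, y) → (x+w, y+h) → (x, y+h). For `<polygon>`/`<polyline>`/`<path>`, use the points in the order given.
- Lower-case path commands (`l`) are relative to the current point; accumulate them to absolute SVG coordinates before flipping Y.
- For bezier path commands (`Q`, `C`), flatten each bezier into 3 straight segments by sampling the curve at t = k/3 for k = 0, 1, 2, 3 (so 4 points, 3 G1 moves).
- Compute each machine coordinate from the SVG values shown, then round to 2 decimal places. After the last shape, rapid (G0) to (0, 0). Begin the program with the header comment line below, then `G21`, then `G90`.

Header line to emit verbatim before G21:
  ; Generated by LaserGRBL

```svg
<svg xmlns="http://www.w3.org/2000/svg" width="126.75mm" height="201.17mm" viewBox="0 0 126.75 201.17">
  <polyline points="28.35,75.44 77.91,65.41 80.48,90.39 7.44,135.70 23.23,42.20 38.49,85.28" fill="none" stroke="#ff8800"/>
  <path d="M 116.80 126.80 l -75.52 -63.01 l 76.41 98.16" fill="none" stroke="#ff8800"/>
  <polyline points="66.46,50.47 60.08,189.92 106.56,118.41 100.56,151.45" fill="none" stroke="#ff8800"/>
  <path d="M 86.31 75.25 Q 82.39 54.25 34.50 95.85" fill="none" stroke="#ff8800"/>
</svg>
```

1 u = 1 mm; y_m = 201.17 − y.

[1] `<polyline>` open polyline, #ff8800→cut S771 F784: (28.35,125.73) → (77.91,135.76) → (80.48,110.78) → (7.44,65.47) → (23.23,158.97) → (38.49,115.89)

[2] `<path>` open polyline, #ff8800→cut S771 F784: (116.80,74.37) → (41.28,137.38) → (117.69,39.22)

[3] `<polyline>` open polyline, #ff8800→cut S771 F784: (66.46,150.70) → (60.08,11.25) → (106.56,82.76) → (100.56,49.72)

[4] `<path>` quadratic bezier, #ff8800→cut S771 F784: (86.31,125.92) → (78.81,132.96) → (61.54,126.10) → (34.50,105.32)

; Generated by LaserGRBL
G21
G90
G0 X28.35 Y125.73
M4 S771
G1 X77.91 Y135.76 F784
G1 X80.48 Y110.78
G1 X7.44 Y65.47
G1 X23.23 Y158.97
G1 X38.49 Y115.89
M5
G0 X116.80 Y74.37
M4 S771
G1 X41.28 Y137.38 F784
G1 X117.69 Y39.22
M5
G0 X66.46 Y150.70
M4 S771
G1 X60.08 Y11.25 F784
G1 X106.56 Y82.76
G1 X100.56 Y49.72
M5
G0 X86.31 Y125.92
M4 S771
G1 X78.81 Y132.96 F784
G1 X61.54 Y126.10
G1 X34.50 Y105.32
M5
G0 X0.00 Y0.00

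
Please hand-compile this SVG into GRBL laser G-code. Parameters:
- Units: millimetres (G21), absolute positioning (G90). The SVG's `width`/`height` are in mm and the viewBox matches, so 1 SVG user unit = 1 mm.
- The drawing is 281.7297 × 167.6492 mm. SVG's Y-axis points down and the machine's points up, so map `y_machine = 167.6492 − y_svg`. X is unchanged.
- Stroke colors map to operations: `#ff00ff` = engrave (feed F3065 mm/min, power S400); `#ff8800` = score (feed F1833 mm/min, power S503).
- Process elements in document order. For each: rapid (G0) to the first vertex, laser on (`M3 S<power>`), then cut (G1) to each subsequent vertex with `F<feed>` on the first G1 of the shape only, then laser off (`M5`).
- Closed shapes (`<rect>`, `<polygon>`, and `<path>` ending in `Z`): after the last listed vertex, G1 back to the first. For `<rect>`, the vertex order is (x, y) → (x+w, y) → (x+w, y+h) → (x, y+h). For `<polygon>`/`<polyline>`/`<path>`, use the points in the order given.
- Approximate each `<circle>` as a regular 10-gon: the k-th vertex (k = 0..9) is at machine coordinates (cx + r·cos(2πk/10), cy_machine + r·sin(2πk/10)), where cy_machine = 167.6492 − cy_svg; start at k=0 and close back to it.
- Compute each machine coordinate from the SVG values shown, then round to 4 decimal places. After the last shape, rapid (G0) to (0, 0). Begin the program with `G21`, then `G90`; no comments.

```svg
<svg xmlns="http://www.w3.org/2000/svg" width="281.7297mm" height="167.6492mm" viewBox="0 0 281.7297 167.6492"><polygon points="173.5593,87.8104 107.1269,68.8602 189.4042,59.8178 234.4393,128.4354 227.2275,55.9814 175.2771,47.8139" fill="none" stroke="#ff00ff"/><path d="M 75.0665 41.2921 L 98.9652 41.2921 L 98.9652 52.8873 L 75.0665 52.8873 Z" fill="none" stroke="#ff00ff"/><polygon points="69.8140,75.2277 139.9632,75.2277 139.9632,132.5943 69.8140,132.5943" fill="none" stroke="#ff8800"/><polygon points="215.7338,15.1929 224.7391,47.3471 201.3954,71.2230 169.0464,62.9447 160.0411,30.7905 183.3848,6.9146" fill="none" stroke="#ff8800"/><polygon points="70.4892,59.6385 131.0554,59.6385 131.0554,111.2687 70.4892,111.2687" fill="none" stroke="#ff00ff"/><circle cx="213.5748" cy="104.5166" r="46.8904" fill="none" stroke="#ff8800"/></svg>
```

Since the viewBox matches the mm dimensions, user units are millimetres directly. The only transform is the Y-flip y_m = 167.6492 − y_svg.

Shape 1 is a closed polygon drawn with `<polygon>`. Its stroke #ff00ff means engrave at S400, F3065. After flipping Y the toolpath is (173.5593,79.8388) → (107.1269,98.7890) → (189.4042,107.8314) → (234.4393,39.2138) → (227.2275,111.6678) → (175.2771,119.8353) → (173.5593,79.8388), returning to the start.

Shape 2 is a rectangle drawn with `<path>`. Its stroke #ff00ff means engrave at S400, F3065. After flipping Y the toolpath is (75.0665,126.3571) → (98.9652,126.3571) → (98.9652,114.7619) → (75.0665,114.7619) → (75.0665,126.3571), returning to the start.

Shape 3 is a rectangle drawn with `<polygon>`. Its stroke #ff8800 means score at S503, F1833. After flipping Y the toolpath is (69.8140,92.4215) → (139.9632,92.4215) → (139.9632,35.0549) → (69.8140,35.0549) → (69.8140,92.4215), returning to the start.

Shape 4 is a regular polygon drawn with `<polygon>`. Its stroke #ff8800 means score at S503, F1833. After flipping Y the toolpath is (215.7338,152.4563) → (224.7391,120.3021) → (201.3954,96.4262) → (169.0464,104.7045) → (160.0411,136.8587) → (183.3848,160.7346) → (215.7338,152.4563), returning to the start.

Shape 5 is a rectangle drawn with `<polygon>`. Its stroke #ff00ff means engrave at S400, F3065. After flipping Y the toolpath is (70.4892,108.0107) → (131.0554,108.0107) → (131.0554,56.3805) → (70.4892,56.3805) → (70.4892,108.0107), returning to the start.

Shape 6 is a circle drawn with `<circle>`. Its stroke #ff8800 means score at S503, F1833. After flipping Y the toolpath is (260.4652,63.1326) → (251.5099,90.6941) → (228.0647,107.7280) → (199.0849,107.7280) → (175.6397,90.6941) → (166.6844,63.1326) → (175.6397,35.5711) → (199.0849,18.5372) → (228.0647,18.5372) → (251.5099,35.5711) → (260.4652,63.1326), returning to the start.

G21
G90
G0 X173.5593 Y79.8388
M3 S400
G1 X107.1269 Y98.7890 F3065
G1 X189.4042 Y107.8314
G1 X234.4393 Y39.2138
G1 X227.2275 Y111.6678
G1 X175.2771 Y119.8353
G1 X173.5593 Y79.8388
M5
G0 X75.0665 Y126.3571
M3 S400
G1 X98.9652 Y126.3571 F3065
G1 X98.9652 Y114.7619
G1 X75.0665 Y114.7619
G1 X75.0665 Y126.3571
M5
G0 X69.8140 Y92.4215
M3 S503
G1 X139.9632 Y92.4215 F1833
G1 X139.9632 Y35.0549
G1 X69.8140 Y35.0549
G1 X69.8140 Y92.4215
M5
G0 X215.7338 Y152.4563
M3 S503
G1 X224.7391 Y120.3021 F1833
G1 X201.3954 Y96.4262
G1 X169.0464 Y104.7045
G1 X160.0411 Y136.8587
G1 X183.3848 Y160.7346
G1 X215.7338 Y152.4563
M5
G0 X70.4892 Y108.0107
M3 S400
G1 X131.0554 Y108.0107 F3065
G1 X131.0554 Y56.3805
G1 X70.4892 Y56.3805
G1 X70.4892 Y108.0107
M5
G0 X260.4652 Y63.1326
M3 S503
G1 X251.5099 Y90.6941 F1833
G1 X228.0647 Y107.7280
G1 X199.0849 Y107.7280
G1 X175.6397 Y90.6941
G1 X166.6844 Y63.1326
G1 X175.6397 Y35.5711
G1 X199.0849 Y18.5372
G1 X228.0647 Y18.5372
G1 X251.5099 Y35.5711
G1 X260.4652 Y63.1326
M5
G0 X0.0000 Y0.0000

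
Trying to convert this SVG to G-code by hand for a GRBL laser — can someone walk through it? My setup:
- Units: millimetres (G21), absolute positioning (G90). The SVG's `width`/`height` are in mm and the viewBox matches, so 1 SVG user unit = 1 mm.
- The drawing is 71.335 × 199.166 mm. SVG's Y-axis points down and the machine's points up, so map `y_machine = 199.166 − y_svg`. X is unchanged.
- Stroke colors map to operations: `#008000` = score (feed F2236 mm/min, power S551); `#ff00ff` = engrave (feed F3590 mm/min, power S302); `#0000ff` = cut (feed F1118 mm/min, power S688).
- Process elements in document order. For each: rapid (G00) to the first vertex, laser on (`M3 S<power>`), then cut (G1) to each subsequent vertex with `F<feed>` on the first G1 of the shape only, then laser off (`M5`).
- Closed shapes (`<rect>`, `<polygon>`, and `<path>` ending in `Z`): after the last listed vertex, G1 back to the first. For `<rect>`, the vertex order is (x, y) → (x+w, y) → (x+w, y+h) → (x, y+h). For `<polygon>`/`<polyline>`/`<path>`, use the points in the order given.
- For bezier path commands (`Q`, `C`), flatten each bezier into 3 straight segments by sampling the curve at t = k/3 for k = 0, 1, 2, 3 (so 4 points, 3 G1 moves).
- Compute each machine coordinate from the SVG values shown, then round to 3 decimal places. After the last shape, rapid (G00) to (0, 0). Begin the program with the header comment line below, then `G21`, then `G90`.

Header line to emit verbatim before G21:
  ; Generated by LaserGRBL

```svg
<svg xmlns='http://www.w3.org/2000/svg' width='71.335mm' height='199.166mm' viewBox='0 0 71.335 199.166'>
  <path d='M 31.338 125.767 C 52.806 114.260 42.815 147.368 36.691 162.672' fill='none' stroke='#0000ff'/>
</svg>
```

Since the viewBox matches the mm dimensions, user units are millimetres directly. The only transform is the Y-flip y_m = 199.166 − y_svg.

Shape 1 is a cubic bezier drawn with `<path>`. Its stroke #0000ff means cut at S688, F1118. After flipping Y the toolpath is (31.338,73.399) → (43.628,72.346) → (42.796,55.421) → (36.691,36.494).

; Generated by LaserGRBL
G21
G90
G00 X31.338 Y73.399
M3 S688
G1 X43.628 Y72.346 F1118
G1 X42.796 Y55.421
G1 X36.691 Y36.494
M5
G00 X0.000 Y0.000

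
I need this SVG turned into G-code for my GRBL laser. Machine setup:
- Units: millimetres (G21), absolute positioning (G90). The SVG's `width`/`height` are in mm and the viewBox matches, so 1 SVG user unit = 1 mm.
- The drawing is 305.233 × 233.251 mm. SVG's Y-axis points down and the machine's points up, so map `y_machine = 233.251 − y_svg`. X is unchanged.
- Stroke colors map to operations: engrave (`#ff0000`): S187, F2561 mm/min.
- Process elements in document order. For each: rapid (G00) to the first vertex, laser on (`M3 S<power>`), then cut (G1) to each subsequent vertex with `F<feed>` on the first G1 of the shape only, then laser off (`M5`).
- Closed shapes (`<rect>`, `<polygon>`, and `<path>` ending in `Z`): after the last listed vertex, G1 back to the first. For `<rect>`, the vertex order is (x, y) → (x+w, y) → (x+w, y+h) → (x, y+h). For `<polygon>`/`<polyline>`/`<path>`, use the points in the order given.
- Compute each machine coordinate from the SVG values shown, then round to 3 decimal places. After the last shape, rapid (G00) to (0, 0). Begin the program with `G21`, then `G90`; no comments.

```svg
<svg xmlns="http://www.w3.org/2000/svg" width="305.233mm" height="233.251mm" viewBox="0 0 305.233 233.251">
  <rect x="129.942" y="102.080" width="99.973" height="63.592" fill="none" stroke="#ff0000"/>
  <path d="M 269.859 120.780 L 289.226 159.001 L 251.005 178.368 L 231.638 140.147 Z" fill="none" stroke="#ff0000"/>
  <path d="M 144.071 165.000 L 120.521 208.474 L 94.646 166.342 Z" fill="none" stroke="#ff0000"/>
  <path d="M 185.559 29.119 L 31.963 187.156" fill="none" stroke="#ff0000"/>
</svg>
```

G21
G90
G00 X129.942 Y131.171
M3 S187
G1 X229.915 Y131.171 F2561
G1 X229.915 Y67.579
G1 X129.942 Y67.579
G1 X129.942 Y131.171
M5
G00 X269.859 Y112.471
M3 S187
G1 X289.226 Y74.250 F2561
G1 X251.005 Y54.883
G1 X231.638 Y93.104
G1 X269.859 Y112.471
M5
G00 X144.071 Y68.251
M3 S187
G1 X120.521 Y24.777 F2561
G1 X94.646 Y66.909
G1 X144.071 Y68.251
M5
G00 X185.559 Y204.132
M3 S187
G1 X31.963 Y46.095 F2561
M5
G00 X0.000 Y0.000

1 u = 1 mm; y_m = 233.251 − y.

[1] `<rect>` rectangle, #ff0000→engrave S187 F2561: (129.942,131.171) → (229.915,131.171) → (229.915,67.579) → (129.942,67.579) → (129.942,131.171) (closed)

[2] `<path>` regular polygon, #ff0000→engrave S187 F2561: (269.859,112.471) → (289.226,74.250) → (251.005,54.883) → (231.638,93.104) → (269.859,112.471) (closed)

[3] `<path>` regular polygon, #ff0000→engrave S187 F2561: (144.071,68.251) → (120.521,24.777) → (94.646,66.909) → (144.071,68.251) (closed)

[4] `<path>` line segment, #ff0000→engrave S187 F2561: (185.559,204.132) → (31.963,46.095)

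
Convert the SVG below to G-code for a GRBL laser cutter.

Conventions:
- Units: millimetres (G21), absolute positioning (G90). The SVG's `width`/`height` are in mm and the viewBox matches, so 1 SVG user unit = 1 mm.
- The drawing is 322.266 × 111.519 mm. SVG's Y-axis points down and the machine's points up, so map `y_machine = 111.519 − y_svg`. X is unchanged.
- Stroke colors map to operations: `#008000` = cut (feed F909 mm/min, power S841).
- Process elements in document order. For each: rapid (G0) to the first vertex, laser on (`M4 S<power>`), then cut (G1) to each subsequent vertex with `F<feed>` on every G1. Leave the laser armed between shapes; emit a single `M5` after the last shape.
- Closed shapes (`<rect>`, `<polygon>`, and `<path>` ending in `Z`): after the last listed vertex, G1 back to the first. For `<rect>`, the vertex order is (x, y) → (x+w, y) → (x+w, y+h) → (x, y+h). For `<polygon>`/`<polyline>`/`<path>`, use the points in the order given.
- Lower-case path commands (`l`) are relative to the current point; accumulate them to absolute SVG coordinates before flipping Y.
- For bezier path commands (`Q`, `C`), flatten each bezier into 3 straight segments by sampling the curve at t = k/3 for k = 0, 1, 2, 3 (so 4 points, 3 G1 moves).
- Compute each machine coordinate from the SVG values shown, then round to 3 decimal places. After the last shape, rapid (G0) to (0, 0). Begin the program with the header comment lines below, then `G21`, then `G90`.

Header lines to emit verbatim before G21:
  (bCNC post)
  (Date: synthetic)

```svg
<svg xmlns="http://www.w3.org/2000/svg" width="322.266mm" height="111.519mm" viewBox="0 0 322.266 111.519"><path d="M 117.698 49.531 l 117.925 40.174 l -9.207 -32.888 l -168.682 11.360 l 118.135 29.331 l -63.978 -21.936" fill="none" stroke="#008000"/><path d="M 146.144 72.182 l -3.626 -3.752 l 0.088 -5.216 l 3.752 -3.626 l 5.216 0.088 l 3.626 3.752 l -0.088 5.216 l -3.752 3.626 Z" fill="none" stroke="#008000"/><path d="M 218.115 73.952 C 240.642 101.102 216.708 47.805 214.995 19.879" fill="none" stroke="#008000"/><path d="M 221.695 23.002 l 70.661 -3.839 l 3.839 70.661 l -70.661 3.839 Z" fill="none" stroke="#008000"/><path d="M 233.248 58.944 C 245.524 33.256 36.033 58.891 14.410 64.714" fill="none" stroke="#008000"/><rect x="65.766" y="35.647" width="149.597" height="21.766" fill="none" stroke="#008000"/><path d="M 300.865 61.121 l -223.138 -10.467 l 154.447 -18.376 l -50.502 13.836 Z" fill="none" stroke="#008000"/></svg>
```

(bCNC post)
(Date: synthetic)
G21
G90
G0 X117.698 Y61.988
M4 S841
G1 X235.623 Y21.814 F909
G1 X226.416 Y54.702 F909
G1 X57.734 Y43.342 F909
G1 X175.869 Y14.011 F909
G1 X111.891 Y35.947 F909
G0 X146.144 Y39.337
M4 S841
G1 X142.518 Y43.089 F909
G1 X142.606 Y48.305 F909
G1 X146.358 Y51.931 F909
G1 X151.574 Y51.843 F909
G1 X155.200 Y48.091 F909
G1 X155.112 Y42.875 F909
G1 X151.360 Y39.249 F909
G1 X146.144 Y39.337 F909
G0 X218.115 Y37.567
M4 S841
G1 X227.699 Y33.313 F909
G1 X221.571 Y59.176 F909
G1 X214.995 Y91.640 F909
G0 X221.695 Y88.517
M4 S841
G1 X292.356 Y92.356 F909
G1 X296.195 Y21.695 F909
G1 X225.534 Y17.856 F909
G1 X221.695 Y88.517 F909
G0 X233.248 Y52.575
M4 S841
G1 X186.773 Y63.790 F909
G1 X83.484 Y56.597 F909
G1 X14.410 Y46.805 F909
G0 X65.766 Y75.872
M4 S841
G1 X215.363 Y75.872 F909
G1 X215.363 Y54.106 F909
G1 X65.766 Y54.106 F909
G1 X65.766 Y75.872 F909
G0 X300.865 Y50.398
M4 S841
G1 X77.727 Y60.865 F909
G1 X232.174 Y79.241 F909
G1 X181.672 Y65.405 F909
G1 X300.865 Y50.398 F909
M5
G0 X0.000 Y0.000

1 u = 1 mm; y_m = 111.519 − y.

[1] `<path>` open polyline, #008000→cut S841 F909: (117.698,61.988) → (235.623,21.814) → (226.416,54.702) → (57.734,43.342) → (175.869,14.011) → (111.891,35.947)

[2] `<path>` regular polygon, #008000→cut S841 F909: (146.144,39.337) → (142.518,43.089) → (142.606,48.305) → (146.358,51.931) → (151.574,51.843) → (155.200,48.091) → (155.112,42.875) → (151.360,39.249) → (146.144,39.337) (closed)

[3] `<path>` cubic bezier, #008000→cut S841 F909: (218.115,37.567) → (227.699,33.313) → (221.571,59.176) → (214.995,91.640)

[4] `<path>` regular polygon, #008000→cut S841 F909: (221.695,88.517) → (292.356,92.356) → (296.195,21.695) → (225.534,17.856) → (221.695,88.517) (closed)

[5] `<path>` cubic bezier, #008000→cut S841 F909: (233.248,52.575) → (186.773,63.790) → (83.484,56.597) → (14.410,46.805)

[6] `<rect>` rectangle, #008000→cut S841 F909: (65.766,75.872) → (215.363,75.872) → (215.363,54.106) → (65.766,54.106) → (65.766,75.872) (closed)

[7] `<path>` closed polygon, #008000→cut S841 F909: (300.865,50.398) → (77.727,60.865) → (232.174,79.241) → (181.672,65.405) → (300.865,50.398) (closed)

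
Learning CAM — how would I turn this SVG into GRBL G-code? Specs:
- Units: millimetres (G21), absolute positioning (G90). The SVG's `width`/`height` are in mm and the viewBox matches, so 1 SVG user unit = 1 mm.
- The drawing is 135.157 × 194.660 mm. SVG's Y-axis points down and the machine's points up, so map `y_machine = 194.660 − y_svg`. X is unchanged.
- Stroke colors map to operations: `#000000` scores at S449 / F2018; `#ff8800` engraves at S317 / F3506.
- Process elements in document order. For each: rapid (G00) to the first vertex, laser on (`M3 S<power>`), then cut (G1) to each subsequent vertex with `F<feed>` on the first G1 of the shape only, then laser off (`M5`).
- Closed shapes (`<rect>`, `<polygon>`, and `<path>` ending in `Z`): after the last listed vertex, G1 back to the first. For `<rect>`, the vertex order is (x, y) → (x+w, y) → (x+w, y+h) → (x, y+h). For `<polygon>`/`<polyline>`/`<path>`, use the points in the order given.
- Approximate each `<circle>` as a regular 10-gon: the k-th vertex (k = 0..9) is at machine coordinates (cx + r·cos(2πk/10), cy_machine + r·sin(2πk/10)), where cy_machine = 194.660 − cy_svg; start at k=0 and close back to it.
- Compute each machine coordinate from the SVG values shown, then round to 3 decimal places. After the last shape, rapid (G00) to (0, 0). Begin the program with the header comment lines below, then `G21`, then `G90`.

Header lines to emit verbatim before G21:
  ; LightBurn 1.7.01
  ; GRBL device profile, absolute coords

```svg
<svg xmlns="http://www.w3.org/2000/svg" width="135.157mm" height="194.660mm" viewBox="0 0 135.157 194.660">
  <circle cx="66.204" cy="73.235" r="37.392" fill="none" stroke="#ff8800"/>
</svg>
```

; LightBurn 1.7.01
; GRBL device profile, absolute coords
G21
G90
G00 X103.596 Y121.425
M3 S317
G1 X96.455 Y143.403 F3506
G1 X77.759 Y156.987
G1 X54.649 Y156.987
G1 X35.953 Y143.403
G1 X28.812 Y121.425
G1 X35.953 Y99.447
G1 X54.649 Y85.863
G1 X77.759 Y85.863
G1 X96.455 Y99.447
G1 X103.596 Y121.425
M5
G00 X0.000 Y0.000

1 u = 1 mm; y_m = 194.660 − y.

[1] `<circle>` circle, #ff8800→engrave S317 F3506: (103.596,121.425) → (96.455,143.403) → (77.759,156.987) → (54.649,156.987) → (35.953,143.403) → (28.812,121.425) → (35.953,99.447) → (54.649,85.863) → (77.759,85.863) → (96.455,99.447) → (103.596,121.425) (closed)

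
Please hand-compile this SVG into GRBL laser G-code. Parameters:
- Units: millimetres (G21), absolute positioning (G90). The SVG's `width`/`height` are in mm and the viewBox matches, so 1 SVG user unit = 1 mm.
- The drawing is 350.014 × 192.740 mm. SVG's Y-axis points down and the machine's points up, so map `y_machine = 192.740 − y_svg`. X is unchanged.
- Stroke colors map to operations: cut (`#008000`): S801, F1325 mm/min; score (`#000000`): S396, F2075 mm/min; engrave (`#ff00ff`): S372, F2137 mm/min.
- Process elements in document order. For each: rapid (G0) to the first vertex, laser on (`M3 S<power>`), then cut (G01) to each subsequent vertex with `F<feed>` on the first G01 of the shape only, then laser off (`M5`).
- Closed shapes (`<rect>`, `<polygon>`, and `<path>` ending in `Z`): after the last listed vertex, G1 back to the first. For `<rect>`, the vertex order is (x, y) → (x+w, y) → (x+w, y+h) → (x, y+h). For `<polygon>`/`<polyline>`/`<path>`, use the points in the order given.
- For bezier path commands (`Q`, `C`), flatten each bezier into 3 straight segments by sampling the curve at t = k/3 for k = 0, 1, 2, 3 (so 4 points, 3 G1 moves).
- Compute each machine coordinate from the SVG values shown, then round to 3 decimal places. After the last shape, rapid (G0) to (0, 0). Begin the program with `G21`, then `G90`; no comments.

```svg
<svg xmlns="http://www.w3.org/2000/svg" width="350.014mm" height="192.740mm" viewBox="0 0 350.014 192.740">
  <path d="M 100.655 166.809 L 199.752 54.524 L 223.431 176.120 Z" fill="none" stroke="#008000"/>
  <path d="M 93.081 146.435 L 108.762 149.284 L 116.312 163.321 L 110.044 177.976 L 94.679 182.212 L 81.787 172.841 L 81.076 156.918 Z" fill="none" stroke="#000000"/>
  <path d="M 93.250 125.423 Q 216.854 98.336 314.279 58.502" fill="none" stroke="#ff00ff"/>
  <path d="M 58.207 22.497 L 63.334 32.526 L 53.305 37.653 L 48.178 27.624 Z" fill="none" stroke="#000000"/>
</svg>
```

viewBox `0 0 350.014 192.740` with mm width/height → 1 unit = 1 mm. Flip: y_m = 192.740 − y_svg.

**Shape 1** — `<path>` closed polygon, stroke `#008000` → cut (S801, F1325). Machine vertices: (100.655,25.931) → (199.752,138.216) → (223.431,16.620) → (100.655,25.931). Closed: final G1 returns to the first vertex.

**Shape 2** — `<path>` regular polygon, stroke `#000000` → score (S396, F2075). Machine vertices: (93.081,46.305) → (108.762,43.456) → (116.312,29.419) → (110.044,14.764) → (94.679,10.528) → (81.787,19.899) → (81.076,35.822) → (93.081,46.305). Closed: final G1 returns to the first vertex.

**Shape 3** — `<path>` quadratic bezier, stroke `#ff00ff` → engrave (S372, F2137). Control points (SVG): P0=(93.250,125.423), P1=(216.854,98.336), P2=(314.279,58.502); sampled at t=k/3. Machine vertices: (93.250,67.317) → (172.744,86.791) → (246.420,109.098) → (314.279,134.238). Open path.

**Shape 4** — `<path>` regular polygon, stroke `#000000` → score (S396, F2075). Machine vertices: (58.207,170.243) → (63.334,160.214) → (53.305,155.087) → (48.178,165.116) → (58.207,170.243). Closed: final G1 returns to the first vertex.

G21
G90
G0 X100.655 Y25.931
M3 S801
G01 X199.752 Y138.216 F1325
G01 X223.431 Y16.620
G01 X100.655 Y25.931
M5
G0 X93.081 Y46.305
M3 S396
G01 X108.762 Y43.456 F2075
G01 X116.312 Y29.419
G01 X110.044 Y14.764
G01 X94.679 Y10.528
G01 X81.787 Y19.899
G01 X81.076 Y35.822
G01 X93.081 Y46.305
M5
G0 X93.250 Y67.317
M3 S372
G01 X172.744 Y86.791 F2137
G01 X246.420 Y109.098
G01 X314.279 Y134.238
M5
G0 X58.207 Y170.243
M3 S396
G01 X63.334 Y160.214 F2075
G01 X53.305 Y155.087
G01 X48.178 Y165.116
G01 X58.207 Y170.243
M5
G0 X0.000 Y0.000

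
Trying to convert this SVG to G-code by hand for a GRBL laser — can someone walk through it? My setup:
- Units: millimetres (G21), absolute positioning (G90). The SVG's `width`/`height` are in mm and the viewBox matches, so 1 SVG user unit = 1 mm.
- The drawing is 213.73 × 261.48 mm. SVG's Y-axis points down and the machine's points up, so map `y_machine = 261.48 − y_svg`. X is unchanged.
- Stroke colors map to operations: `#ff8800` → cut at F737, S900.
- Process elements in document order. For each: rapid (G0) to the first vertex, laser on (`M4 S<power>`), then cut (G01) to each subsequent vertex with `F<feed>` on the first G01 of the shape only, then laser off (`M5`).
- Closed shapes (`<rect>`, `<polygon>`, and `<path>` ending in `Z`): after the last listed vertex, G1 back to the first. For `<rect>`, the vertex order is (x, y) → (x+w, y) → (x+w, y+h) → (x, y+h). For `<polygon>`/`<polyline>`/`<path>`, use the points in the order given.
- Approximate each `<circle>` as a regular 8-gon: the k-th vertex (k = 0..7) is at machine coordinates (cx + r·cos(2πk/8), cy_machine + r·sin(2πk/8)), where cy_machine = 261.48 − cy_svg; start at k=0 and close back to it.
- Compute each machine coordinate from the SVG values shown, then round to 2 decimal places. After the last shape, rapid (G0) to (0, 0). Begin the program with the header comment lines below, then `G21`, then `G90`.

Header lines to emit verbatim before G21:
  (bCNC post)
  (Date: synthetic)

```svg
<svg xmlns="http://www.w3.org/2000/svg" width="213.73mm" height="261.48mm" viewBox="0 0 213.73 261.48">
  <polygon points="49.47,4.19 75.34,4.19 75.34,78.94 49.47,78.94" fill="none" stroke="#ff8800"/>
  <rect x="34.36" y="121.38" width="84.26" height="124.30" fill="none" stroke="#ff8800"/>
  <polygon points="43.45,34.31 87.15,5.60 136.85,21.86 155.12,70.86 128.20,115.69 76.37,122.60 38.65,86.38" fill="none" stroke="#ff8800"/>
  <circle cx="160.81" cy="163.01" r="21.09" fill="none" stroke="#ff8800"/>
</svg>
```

(bCNC post)
(Date: synthetic)
G21
G90
G0 X49.47 Y257.29
M4 S900
G01 X75.34 Y257.29 F737
G01 X75.34 Y182.54
G01 X49.47 Y182.54
G01 X49.47 Y257.29
M5
G0 X34.36 Y140.10
M4 S900
G01 X118.62 Y140.10 F737
G01 X118.62 Y15.80
G01 X34.36 Y15.80
G01 X34.36 Y140.10
M5
G0 X43.45 Y227.17
M4 S900
G01 X87.15 Y255.88 F737
G01 X136.85 Y239.62
G01 X155.12 Y190.62
G01 X128.20 Y145.79
G01 X76.37 Y138.88
G01 X38.65 Y175.10
G01 X43.45 Y227.17
M5
G0 X181.90 Y98.47
M4 S900
G01 X175.72 Y113.38 F737
G01 X160.81 Y119.56
G01 X145.90 Y113.38
G01 X139.72 Y98.47
G01 X145.90 Y83.56
G01 X160.81 Y77.38
G01 X175.72 Y83.56
G01 X181.90 Y98.47
M5
G0 X0.00 Y0.00

1 u = 1 mm; y_m = 261.48 − y.

[1] `<polygon>` rectangle, #ff8800→cut S900 F737: (49.47,257.29) → (75.34,257.29) → (75.34,182.54) → (49.47,182.54) → (49.47,257.29) (closed)

[2] `<rect>` rectangle, #ff8800→cut S900 F737: (34.36,140.10) → (118.62,140.10) → (118.62,15.80) → (34.36,15.80) → (34.36,140.10) (closed)

[3] `<polygon>` regular polygon, #ff8800→cut S900 F737: (43.45,227.17) → (87.15,255.88) → (136.85,239.62) → (155.12,190.62) → (128.20,145.79) → (76.37,138.88) → (38.65,175.10) → (43.45,227.17) (closed)

[4] `<circle>` circle, #ff8800→cut S900 F737: (181.90,98.47) → (175.72,113.38) → (160.81,119.56) → (145.90,113.38) → (139.72,98.47) → (145.90,83.56) → (160.81,77.38) → (175.72,83.56) → (181.90,98.47) (closed)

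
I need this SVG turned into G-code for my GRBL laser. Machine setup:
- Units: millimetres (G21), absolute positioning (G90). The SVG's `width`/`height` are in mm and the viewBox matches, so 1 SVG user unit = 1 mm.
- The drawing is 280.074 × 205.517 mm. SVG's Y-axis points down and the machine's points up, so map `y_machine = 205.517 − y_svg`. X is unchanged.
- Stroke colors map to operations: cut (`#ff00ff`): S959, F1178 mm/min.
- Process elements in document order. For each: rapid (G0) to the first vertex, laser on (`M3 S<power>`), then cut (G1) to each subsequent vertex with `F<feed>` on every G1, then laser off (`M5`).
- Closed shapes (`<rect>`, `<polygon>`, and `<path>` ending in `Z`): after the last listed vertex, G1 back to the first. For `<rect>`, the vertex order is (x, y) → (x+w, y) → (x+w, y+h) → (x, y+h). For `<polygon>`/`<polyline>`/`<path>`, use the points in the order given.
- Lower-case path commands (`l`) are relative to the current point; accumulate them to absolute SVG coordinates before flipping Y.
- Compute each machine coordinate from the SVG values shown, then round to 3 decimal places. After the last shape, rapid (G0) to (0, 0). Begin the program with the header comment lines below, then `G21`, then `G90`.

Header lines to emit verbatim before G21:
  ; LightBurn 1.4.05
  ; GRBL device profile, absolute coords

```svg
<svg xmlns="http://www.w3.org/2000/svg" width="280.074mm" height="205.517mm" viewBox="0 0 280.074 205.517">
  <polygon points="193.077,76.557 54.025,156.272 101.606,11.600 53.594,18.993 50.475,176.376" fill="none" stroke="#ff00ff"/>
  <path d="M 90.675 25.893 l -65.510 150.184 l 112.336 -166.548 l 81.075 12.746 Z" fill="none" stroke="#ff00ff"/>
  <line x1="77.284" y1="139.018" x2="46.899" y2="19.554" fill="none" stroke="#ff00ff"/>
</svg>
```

; LightBurn 1.4.05
; GRBL device profile, absolute coords
G21
G90
G0 X193.077 Y128.960
M3 S959
G1 X54.025 Y49.245 F1178
G1 X101.606 Y193.917 F1178
G1 X53.594 Y186.524 F1178
G1 X50.475 Y29.141 F1178
G1 X193.077 Y128.960 F1178
M5
G0 X90.675 Y179.624
M3 S959
G1 X25.165 Y29.440 F1178
G1 X137.501 Y195.988 F1178
G1 X218.576 Y183.242 F1178
G1 X90.675 Y179.624 F1178
M5
G0 X77.284 Y66.499
M3 S959
G1 X46.899 Y185.963 F1178
M5
G0 X0.000 Y0.000

Since the viewBox matches the mm dimensions, user units are millimetres directly. The only transform is the Y-flip y_m = 205.517 − y_svg.

Shape 1 is a closed polygon drawn with `<polygon>`. Its stroke #ff00ff means cut at S959, F1178. After flipping Y the toolpath is (193.077,128.960) → (54.025,49.245) → (101.606,193.917) → (53.594,186.524) → (50.475,29.141) → (193.077,128.960), returning to the start.

Shape 2 is a closed polygon drawn with `<path>`. Its stroke #ff00ff means cut at S959, F1178. After flipping Y the toolpath is (90.675,179.624) → (25.165,29.440) → (137.501,195.988) → (218.576,183.242) → (90.675,179.624), returning to the start.

Shape 3 is a line segment drawn with `<line>`. Its stroke #ff00ff means cut at S959, F1178. After flipping Y the toolpath is (77.284,66.499) → (46.899,185.963).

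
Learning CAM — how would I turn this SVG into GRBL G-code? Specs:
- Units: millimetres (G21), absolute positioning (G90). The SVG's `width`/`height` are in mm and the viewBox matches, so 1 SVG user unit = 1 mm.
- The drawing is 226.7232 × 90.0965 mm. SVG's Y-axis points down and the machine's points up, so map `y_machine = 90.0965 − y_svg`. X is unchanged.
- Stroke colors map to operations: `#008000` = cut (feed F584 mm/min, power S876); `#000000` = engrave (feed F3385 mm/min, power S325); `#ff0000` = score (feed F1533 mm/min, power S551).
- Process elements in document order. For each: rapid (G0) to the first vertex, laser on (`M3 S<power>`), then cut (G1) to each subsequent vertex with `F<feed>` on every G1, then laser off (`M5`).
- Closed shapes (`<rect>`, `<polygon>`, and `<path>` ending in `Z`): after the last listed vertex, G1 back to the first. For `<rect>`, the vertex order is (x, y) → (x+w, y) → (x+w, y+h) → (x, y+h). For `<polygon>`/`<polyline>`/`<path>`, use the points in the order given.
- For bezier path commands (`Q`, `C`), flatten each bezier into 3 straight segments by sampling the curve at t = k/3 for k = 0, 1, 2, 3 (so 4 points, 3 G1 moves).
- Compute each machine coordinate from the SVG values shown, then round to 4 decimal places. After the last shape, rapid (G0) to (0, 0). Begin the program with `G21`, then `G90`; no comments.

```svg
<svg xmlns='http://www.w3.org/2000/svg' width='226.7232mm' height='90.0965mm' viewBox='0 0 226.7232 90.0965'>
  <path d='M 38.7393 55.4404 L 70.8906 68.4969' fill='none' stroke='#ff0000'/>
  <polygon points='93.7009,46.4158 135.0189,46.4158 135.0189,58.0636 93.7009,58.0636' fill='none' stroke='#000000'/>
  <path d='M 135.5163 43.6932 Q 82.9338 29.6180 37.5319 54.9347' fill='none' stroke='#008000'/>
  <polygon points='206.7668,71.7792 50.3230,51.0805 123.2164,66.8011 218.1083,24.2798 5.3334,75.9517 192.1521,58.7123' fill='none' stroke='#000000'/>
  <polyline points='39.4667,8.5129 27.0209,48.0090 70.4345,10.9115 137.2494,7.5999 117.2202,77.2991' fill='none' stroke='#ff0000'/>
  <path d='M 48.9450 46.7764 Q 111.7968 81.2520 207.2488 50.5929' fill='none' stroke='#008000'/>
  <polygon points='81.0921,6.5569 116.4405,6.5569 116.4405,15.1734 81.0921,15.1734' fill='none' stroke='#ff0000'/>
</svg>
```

Since the viewBox matches the mm dimensions, user units are millimetres directly. The only transform is the Y-flip y_m = 90.0965 − y_svg.

Shape 1 is a line segment drawn with `<path>`. Its stroke #ff0000 means score at S551, F1533. After flipping Y the toolpath is (38.7393,34.6561) → (70.8906,21.5996).

Shape 2 is a rectangle drawn with `<polygon>`. Its stroke #000000 means engrave at S325, F3385. After flipping Y the toolpath is (93.7009,43.6807) → (135.0189,43.6807) → (135.0189,32.0329) → (93.7009,32.0329) → (93.7009,43.6807), returning to the start.

Shape 3 is a quadratic bezier drawn with `<path>`. Its stroke #008000 means cut at S876, F584. After flipping Y the toolpath is (135.5163,46.4033) → (101.2591,51.4099) → (68.5977,47.6627) → (37.5319,35.1618).

Shape 4 is a closed polygon drawn with `<polygon>`. Its stroke #000000 means engrave at S325, F3385. After flipping Y the toolpath is (206.7668,18.3173) → (50.3230,39.0160) → (123.2164,23.2954) → (218.1083,65.8167) → (5.3334,14.1448) → (192.1521,31.3842) → (206.7668,18.3173), returning to the start.

Shape 5 is a open polyline drawn with `<polyline>`. Its stroke #ff0000 means score at S551, F1533. After flipping Y the toolpath is (39.4667,81.5836) → (27.0209,42.0875) → (70.4345,79.1850) → (137.2494,82.4966) → (117.2202,12.7974).

Shape 6 is a quadratic bezier drawn with `<path>`. Its stroke #008000 means cut at S876, F584. After flipping Y the toolpath is (48.9450,43.3201) → (94.4684,27.5736) → (147.2364,26.3014) → (207.2488,39.5036).

Shape 7 is a rectangle drawn with `<polygon>`. Its stroke #ff0000 means score at S551, F1533. After flipping Y the toolpath is (81.0921,83.5396) → (116.4405,83.5396) → (116.4405,74.9231) → (81.0921,74.9231) → (81.0921,83.5396), returning to the start.

G21
G90
G0 X38.7393 Y34.6561
M3 S551
G1 X70.8906 Y21.5996 F1533
M5
G0 X93.7009 Y43.6807
M3 S325
G1 X135.0189 Y43.6807 F3385
G1 X135.0189 Y32.0329 F3385
G1 X93.7009 Y32.0329 F3385
G1 X93.7009 Y43.6807 F3385
M5
G0 X135.5163 Y46.4033
M3 S876
G1 X101.2591 Y51.4099 F584
G1 X68.5977 Y47.6627 F584
G1 X37.5319 Y35.1618 F584
M5
G0 X206.7668 Y18.3173
M3 S325
G1 X50.3230 Y39.0160 F3385
G1 X123.2164 Y23.2954 F3385
G1 X218.1083 Y65.8167 F3385
G1 X5.3334 Y14.1448 F3385
G1 X192.1521 Y31.3842 F3385
G1 X206.7668 Y18.3173 F3385
M5
G0 X39.4667 Y81.5836
M3 S551
G1 X27.0209 Y42.0875 F1533
G1 X70.4345 Y79.1850 F1533
G1 X137.2494 Y82.4966 F1533
G1 X117.2202 Y12.7974 F1533
M5
G0 X48.9450 Y43.3201
M3 S876
G1 X94.4684 Y27.5736 F584
G1 X147.2364 Y26.3014 F584
G1 X207.2488 Y39.5036 F584
M5
G0 X81.0921 Y83.5396
M3 S551
G1 X116.4405 Y83.5396 F1533
G1 X116.4405 Y74.9231 F1533
G1 X81.0921 Y74.9231 F1533
G1 X81.0921 Y83.5396 F1533
M5
G0 X0.0000 Y0.0000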